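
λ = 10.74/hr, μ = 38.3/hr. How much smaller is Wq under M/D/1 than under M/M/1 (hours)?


ρ = 10.74/38.3 = 0.2804
Wq(M/M/1) = ρ/(μ−λ) = 0.2804/27.56 = 0.01017 hr
Wq(M/D/1) = ρ/(2(μ−λ)) = 0.005087 hr
Savings = 0.01017 − 0.005087 = 0.005087 hr

Final: 0.005087 hr


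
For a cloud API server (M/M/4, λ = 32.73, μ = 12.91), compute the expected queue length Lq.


a = λ/μ = 2.5352; ρ = a/4 = 0.6338
P₀ = 0.070594
Lq = P₀·a^c·ρ / (c!·(1−ρ)²) = 0.070594·41.31227·0.6338/(24·0.13409)
= 0.57436

Final: 0.57436


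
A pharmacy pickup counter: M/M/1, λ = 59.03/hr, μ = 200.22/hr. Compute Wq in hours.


ρ = 59.03/200.22 = 0.2948
Wq = ρ/(μ−λ) = 0.2948/(200.22 − 59.03) = 0.2948/141.19 = 0.002088 hr

Final: 0.002088 hr


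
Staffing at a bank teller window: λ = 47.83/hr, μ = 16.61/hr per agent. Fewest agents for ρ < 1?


Stability requires cμ > λ ⇔ c > λ/μ.
λ/μ = 47.83/16.61 = 2.8796
Minimum integer c = ⌊2.8796⌋ + 1 = 3
Check: 3·16.61 = 49.83 > 47.83, while 2·16.61 = 33.22 ≤ 47.83

Final: 3 servers


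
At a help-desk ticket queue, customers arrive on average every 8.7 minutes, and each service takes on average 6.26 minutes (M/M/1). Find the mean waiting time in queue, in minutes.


λ = 60/8.7 = 6.8966 /hr
μ = 60/6.26 = 9.5847 /hr
ρ = λ/μ = 6.8966/9.5847 = 0.7195
Wq = ρ/(μ−λ) = 0.7195/(9.5847−6.8966) = 0.26767 hr
In minutes: 0.26767·60 = 16.060 min

Final: 16.060 min


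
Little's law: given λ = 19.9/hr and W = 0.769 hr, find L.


L = λW = 19.9·0.769 = 15.3031

Final: 15.3031


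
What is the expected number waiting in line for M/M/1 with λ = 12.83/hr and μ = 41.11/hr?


ρ = 12.83/41.11 = 0.3121
Lq = ρ²/(1−ρ) = 0.09740/0.6879 = 0.1416

Final: 0.1416


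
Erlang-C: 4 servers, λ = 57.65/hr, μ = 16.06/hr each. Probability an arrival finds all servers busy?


a = λ/μ = 3.5897; ρ = a/4 = 0.8974
P₀ = 0.011603 (from M/M/c formula)
C(c,a) = [a^c/(c!(1−ρ))]·P₀ = [166.04090/(24·0.1026)]·0.011603
= 67.44099·0.011603 = 0.782535

Final: 0.782535


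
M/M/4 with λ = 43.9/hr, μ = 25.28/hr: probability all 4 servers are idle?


a = λ/μ = 43.9/25.28 = 1.7366; ρ = a/c = 0.4341
Σ_{k=0}^{3} a^k/k! (terms k=0..3) = 1.00000 + 1.73655 + 1.50780 + 0.87279 = 5.11715
Tail: a^4/(4!(1−ρ)) = 9.09389/(24·0.5659) = 0.66962
P₀ = 1/(5.11715 + 0.66962) = 1/5.78677 = 0.172808

Final: 0.172808


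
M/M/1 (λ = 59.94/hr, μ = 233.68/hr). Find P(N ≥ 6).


ρ = 59.94/233.68 = 0.2565
P(N ≥ n) = ρ^n = 0.2565^6 = 0.0002848

Final: 0.0002848


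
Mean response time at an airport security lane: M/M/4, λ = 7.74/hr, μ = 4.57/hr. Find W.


a = 1.6937; ρ = 0.4234; P₀ = 0.180760
Lq = P₀·a^c·ρ/(c!(1−ρ)²) = 0.07893
Wq = Lq/λ = 0.07893/7.74 = 0.01020 hr
W = Wq + 1/μ = 0.01020 + 0.21882 = 0.22902 hr

Final: 0.22902 hr


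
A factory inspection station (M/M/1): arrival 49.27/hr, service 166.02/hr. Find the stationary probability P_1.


ρ = 49.27/166.02 = 0.2968
P_n = (1−ρ)·ρ^n = (1 − 0.2968)·0.2968^1 = 0.7032·0.296771 = 0.208698

Final: 0.208698


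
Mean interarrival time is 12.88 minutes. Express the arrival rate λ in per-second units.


λ = 1/(interarrival time) in consistent units.
1 second = 0.0166667 min, so λ = 0.0166667/12.88 = 0.001294 per second

Final: 0.001294 /sec


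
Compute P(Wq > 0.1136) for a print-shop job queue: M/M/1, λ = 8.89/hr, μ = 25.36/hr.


ρ = 8.89/25.36 = 0.3506
P(Wq > t) = ρ·e^{−(μ−λ)t} = 0.3506·e^{−1.8710}
= 0.3506·0.153971 = 0.053975

Final: 0.053975


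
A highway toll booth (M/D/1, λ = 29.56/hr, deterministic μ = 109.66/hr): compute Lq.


ρ = 29.56/109.66 = 0.2696
M/D/1: Lq = ρ²/(2(1−ρ)) = 0.07266/(2·0.7304) = 0.04974

Final: 0.04974


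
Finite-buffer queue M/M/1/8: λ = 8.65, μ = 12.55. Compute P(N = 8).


ρ = λ/μ = 8.65/12.55 = 0.6892
P_K = (1−ρ)ρ^K/(1−ρ^(K+1)) = (0.3108·0.050931)/(1 − 0.035104)
= 0.015827/0.964896 = 0.016403

Final: 0.016403


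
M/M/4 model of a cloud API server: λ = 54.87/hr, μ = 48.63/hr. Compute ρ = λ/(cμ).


ρ = λ/(cμ) = 54.87/(4·48.63) = 54.87/194.52 = 0.2821

Final: 0.2821


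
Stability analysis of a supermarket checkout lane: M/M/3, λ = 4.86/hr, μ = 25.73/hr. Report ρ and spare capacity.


Total capacity cμ = 3·25.73 = 77.19/hr
ρ = λ/(cμ) = 4.86/77.19 = 0.06296
Stable ⇔ ρ < 1: YES
Spare capacity = cμ − λ = 77.19 − 4.86 = 72.33/hr

Final: ρ = 0.06296; stable; margin = 72.33/hr


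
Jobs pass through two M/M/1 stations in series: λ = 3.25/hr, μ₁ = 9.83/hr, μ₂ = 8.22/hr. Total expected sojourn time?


Each node sees arrival rate λ = 3.25/hr (tandem ⇒ throughput preserved).
W₁ = 1/(μ₁−λ) = 1/(9.83−3.25) = 0.15198 hr
W₂ = 1/(μ₂−λ) = 1/(8.22−3.25) = 0.20121 hr
W_total = W₁ + W₂ = 0.15198 + 0.20121 = 0.35318 hr

Final: 0.35318 hr


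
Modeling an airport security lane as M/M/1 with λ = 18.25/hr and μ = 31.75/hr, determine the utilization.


ρ = λ/μ = 18.25/31.75 = 0.5748

Final: 0.5748


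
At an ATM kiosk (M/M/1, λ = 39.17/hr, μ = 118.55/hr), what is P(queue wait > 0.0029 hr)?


ρ = 39.17/118.55 = 0.3304
P(Wq > t) = ρ·e^{−(μ−λ)t} = 0.3304·e^{−0.2302}
= 0.3304·0.794373 = 0.262468

Final: 0.262468


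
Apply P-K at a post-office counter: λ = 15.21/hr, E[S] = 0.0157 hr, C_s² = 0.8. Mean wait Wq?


ρ = λ·E[S] = 15.21·0.0157 = 0.2388
E[S²] = E[S]²(1+C_s²) = 0.0157²·(1+0.8) = 0.0004437
Wq = λ·E[S²]/(2(1−ρ)) = 15.21·0.0004437/(2·0.7612) = 0.004433 hr

Final: 0.004433 hr


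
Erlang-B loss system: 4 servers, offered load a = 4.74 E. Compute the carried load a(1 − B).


B(4,4.74) = 0.377232 (Erlang-B)
Carried load = a(1 − B) = 4.74·(1 − 0.377232) = 4.74·0.622768 = 2.9519 E

Final: 2.9519 Erlangs


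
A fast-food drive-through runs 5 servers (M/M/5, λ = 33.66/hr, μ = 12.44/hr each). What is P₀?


a = λ/μ = 33.66/12.44 = 2.7058; ρ = a/c = 0.5412
Σ_{k=0}^{4} a^k/k! (terms k=0..4) = 1.00000 + 2.70579 + 3.66064 + 3.30164 + 2.23339 = 12.90146
Tail: a^5/(5!(1−ρ)) = 145.03361/(120·0.4588) = 2.63405
P₀ = 1/(12.90146 + 2.63405) = 1/15.53551 = 0.064369

Final: 0.064369


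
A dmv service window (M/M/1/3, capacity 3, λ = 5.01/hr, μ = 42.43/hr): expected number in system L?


ρ = 5.01/42.43 = 0.1181
L = ρ[1 − (K+1)ρ^K + Kρ^(K+1)] / [(1−ρ)(1−ρ^(K+1))]
Numerator: 0.1181·(1 − 4·0.001646 + 3·0.0001944) = 0.117368
Denominator: (0.8819)·(0.999806) = 0.881752
L = 0.117368/0.881752 = 0.1331

Final: 0.1331


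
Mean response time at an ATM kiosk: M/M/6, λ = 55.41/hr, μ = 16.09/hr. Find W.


a = 3.4438; ρ = 0.5740; P₀ = 0.030756
Lq = P₀·a^c·ρ/(c!(1−ρ)²) = 0.22530
Wq = Lq/λ = 0.22530/55.41 = 0.004066 hr
W = Wq + 1/μ = 0.004066 + 0.06215 = 0.06622 hr

Final: 0.06622 hr


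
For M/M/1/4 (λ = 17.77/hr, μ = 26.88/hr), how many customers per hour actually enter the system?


ρ = 0.6611; P_K = (1−ρ)ρ^4/(1−ρ^5) = 0.074087
λ_eff = λ(1 − P_K) = 17.77·(1 − 0.074087) = 17.77·0.925913 = 16.4535 /hr

Final: 16.4535 /hr


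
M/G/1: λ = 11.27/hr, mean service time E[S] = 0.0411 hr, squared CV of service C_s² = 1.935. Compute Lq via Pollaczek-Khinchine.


ρ = λ·E[S] = 11.27·0.0411 = 0.4632
Lq = ρ²(1+C_s²)/(2(1−ρ)) = 0.2146·(1+1.935)/(2·0.5368)
= 0.2146·2.9350/1.0736 = 0.58654

Final: 0.58654


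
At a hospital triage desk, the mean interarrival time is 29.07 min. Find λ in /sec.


λ = 1/(interarrival time) in consistent units.
1 second = 0.0166667 min, so λ = 0.0166667/29.07 = 0.0005733 per second

Final: 0.0005733 /sec


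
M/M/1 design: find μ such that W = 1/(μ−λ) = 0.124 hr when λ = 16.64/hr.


W = 1/(μ−λ) ⇒ μ − λ = 1/W = 1/0.124 = 8.0645
μ = λ + 1/W = 16.64 + 8.0645 = 24.7045 per hr

Final: 24.7045 /hr


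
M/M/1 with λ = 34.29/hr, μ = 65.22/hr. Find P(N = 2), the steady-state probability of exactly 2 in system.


ρ = 34.29/65.22 = 0.5258
P_n = (1−ρ)·ρ^n = (1 − 0.5258)·0.5258^2 = 0.4742·0.276422 = 0.131091

Final: 0.131091


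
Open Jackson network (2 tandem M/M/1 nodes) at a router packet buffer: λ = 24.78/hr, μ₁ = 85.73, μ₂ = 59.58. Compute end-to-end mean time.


Each node sees arrival rate λ = 24.78/hr (tandem ⇒ throughput preserved).
W₁ = 1/(μ₁−λ) = 1/(85.73−24.78) = 0.01641 hr
W₂ = 1/(μ₂−λ) = 1/(59.58−24.78) = 0.02874 hr
W_total = W₁ + W₂ = 0.01641 + 0.02874 = 0.04514 hr

Final: 0.04514 hr


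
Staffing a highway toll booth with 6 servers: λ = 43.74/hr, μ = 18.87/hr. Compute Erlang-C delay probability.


a = λ/μ = 2.3180; ρ = a/6 = 0.3863
P₀ = 0.098119 (from M/M/c formula)
C(c,a) = [a^c/(c!(1−ρ))]·P₀ = [155.11053/(720·0.6137)]·0.098119
= 0.35105·0.098119 = 0.034445

Final: 0.034445


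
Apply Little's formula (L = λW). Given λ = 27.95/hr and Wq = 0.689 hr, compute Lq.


Lq = λWq = 27.95·0.689 = 19.2575

Final: 19.2575


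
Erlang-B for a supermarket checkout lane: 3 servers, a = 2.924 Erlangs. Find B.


B(c,a) = (a^c/c!) / Σ_{k=0}^{c} a^k/k!
a^3/3! = 4.166591
Σ terms (k=0..3): 1.00000 + 2.92400 + 4.27489 + 4.16659 = 12.365479
B = 4.166591/12.365479 = 0.336953

Final: 0.336953


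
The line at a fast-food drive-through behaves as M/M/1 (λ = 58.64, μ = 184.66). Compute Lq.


ρ = 58.64/184.66 = 0.3176
Lq = ρ²/(1−ρ) = 0.1008/0.6824 = 0.1478

Final: 0.1478


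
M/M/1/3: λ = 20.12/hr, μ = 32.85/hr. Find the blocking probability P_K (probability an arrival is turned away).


ρ = λ/μ = 20.12/32.85 = 0.6125
P_K = (1−ρ)ρ^K/(1−ρ^(K+1)) = (0.3875·0.229762)/(1 − 0.140725)
= 0.089037/0.859275 = 0.103619

Final: 0.103619


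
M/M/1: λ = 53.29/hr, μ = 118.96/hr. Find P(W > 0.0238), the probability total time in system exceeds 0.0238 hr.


W ~ Exponential(μ−λ) for M/M/1.
μ − λ = 118.96 − 53.29 = 65.6700
P(W > t) = e^{−(μ−λ)t} = e^{−1.5629} = 0.209518

Final: 0.209518


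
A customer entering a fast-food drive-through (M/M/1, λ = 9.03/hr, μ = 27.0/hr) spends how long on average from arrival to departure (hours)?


W = 1/(μ−λ) = 1/(27.0 − 9.03) = 1/17.97 = 0.05565 hr

Final: 0.05565 hr


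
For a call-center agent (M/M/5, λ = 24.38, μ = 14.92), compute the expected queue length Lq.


a = λ/μ = 1.6340; ρ = a/5 = 0.3268
P₀ = 0.194645
Lq = P₀·a^c·ρ / (c!·(1−ρ)²) = 0.194645·11.64996·0.3268/(120·0.45319)
= 0.01363

Final: 0.01363


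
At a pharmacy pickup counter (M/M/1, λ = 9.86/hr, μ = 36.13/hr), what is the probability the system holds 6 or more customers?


ρ = 9.86/36.13 = 0.2729
P(N ≥ n) = ρ^n = 0.2729^6 = 0.0004131

Final: 0.0004131


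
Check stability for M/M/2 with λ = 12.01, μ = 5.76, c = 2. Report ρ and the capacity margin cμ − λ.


Total capacity cμ = 2·5.76 = 11.52/hr
ρ = λ/(cμ) = 12.01/11.52 = 1.0425
Stable ⇔ ρ < 1: NO
Spare capacity = cμ − λ = 11.52 − 12.01 = -0.49/hr

Final: ρ = 1.0425; unstable; margin = -0.49/hr


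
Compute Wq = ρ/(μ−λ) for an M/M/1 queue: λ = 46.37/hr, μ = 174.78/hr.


ρ = 46.37/174.78 = 0.2653
Wq = ρ/(μ−λ) = 0.2653/(174.78 − 46.37) = 0.2653/128.41 = 0.002066 hr

Final: 0.002066 hr


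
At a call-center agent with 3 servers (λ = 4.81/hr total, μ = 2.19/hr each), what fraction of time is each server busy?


ρ = λ/(cμ) = 4.81/(3·2.19) = 4.81/6.57 = 0.7321

Final: 0.7321


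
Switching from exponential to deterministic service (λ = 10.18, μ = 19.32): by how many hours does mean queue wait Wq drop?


ρ = 10.18/19.32 = 0.5269
Wq(M/M/1) = ρ/(μ−λ) = 0.5269/9.14 = 0.05765 hr
Wq(M/D/1) = ρ/(2(μ−λ)) = 0.02882 hr
Savings = 0.05765 − 0.02882 = 0.02882 hr

Final: 0.02882 hr


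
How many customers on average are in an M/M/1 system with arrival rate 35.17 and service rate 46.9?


ρ = λ/μ = 35.17/46.9 = 0.7499
L = ρ/(1−ρ) = 0.7499/(1 − 0.7499) = 0.7499/0.2501 = 2.9983

Final: 2.9983


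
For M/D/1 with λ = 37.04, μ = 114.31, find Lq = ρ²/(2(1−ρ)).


ρ = 37.04/114.31 = 0.3240
M/D/1: Lq = ρ²/(2(1−ρ)) = 0.1050/(2·0.6760) = 0.07766

Final: 0.07766


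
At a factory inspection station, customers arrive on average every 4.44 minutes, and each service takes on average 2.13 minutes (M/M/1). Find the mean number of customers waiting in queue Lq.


λ = 60/4.44 = 13.5135 /hr
μ = 60/2.13 = 28.1690 /hr
ρ = λ/μ = 13.5135/28.1690 = 0.4797
Lq = ρ²/(1−ρ) = 0.2301/0.5203 = 0.4423

Final: 0.4423


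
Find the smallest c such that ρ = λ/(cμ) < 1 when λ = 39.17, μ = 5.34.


Stability requires cμ > λ ⇔ c > λ/μ.
λ/μ = 39.17/5.34 = 7.3352
Minimum integer c = ⌊7.3352⌋ + 1 = 8
Check: 8·5.34 = 42.72 > 39.17, while 7·5.34 = 37.38 ≤ 39.17

Final: 8 servers


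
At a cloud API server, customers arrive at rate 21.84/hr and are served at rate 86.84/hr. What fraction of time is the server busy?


ρ = λ/μ = 21.84/86.84 = 0.2515

Final: 0.2515


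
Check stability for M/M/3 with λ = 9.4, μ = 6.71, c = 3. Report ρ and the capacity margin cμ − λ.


Total capacity cμ = 3·6.71 = 20.13/hr
ρ = λ/(cμ) = 9.4/20.13 = 0.4670
Stable ⇔ ρ < 1: YES
Spare capacity = cμ − λ = 20.13 − 9.4 = 10.73/hr

Final: ρ = 0.4670; stable; margin = 10.73/hr


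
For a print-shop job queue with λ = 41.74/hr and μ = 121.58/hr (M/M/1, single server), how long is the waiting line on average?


ρ = 41.74/121.58 = 0.3433
Lq = ρ²/(1−ρ) = 0.1179/0.6567 = 0.1795

Final: 0.1795


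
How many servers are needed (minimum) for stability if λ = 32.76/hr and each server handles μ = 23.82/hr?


Stability requires cμ > λ ⇔ c > λ/μ.
λ/μ = 32.76/23.82 = 1.3753
Minimum integer c = ⌊1.3753⌋ + 1 = 2
Check: 2·23.82 = 47.64 > 32.76, while 1·23.82 = 23.82 ≤ 32.76

Final: 2 servers


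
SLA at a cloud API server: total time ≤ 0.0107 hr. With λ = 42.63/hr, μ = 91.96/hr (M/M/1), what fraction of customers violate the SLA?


W ~ Exponential(μ−λ) for M/M/1.
μ − λ = 91.96 − 42.63 = 49.3300
P(W > t) = e^{−(μ−λ)t} = e^{−0.5278} = 0.589883

Final: 0.589883


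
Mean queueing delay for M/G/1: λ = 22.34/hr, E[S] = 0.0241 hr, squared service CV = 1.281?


ρ = λ·E[S] = 22.34·0.0241 = 0.5384
E[S²] = E[S]²(1+C_s²) = 0.0241²·(1+1.281) = 0.001325
Wq = λ·E[S²]/(2(1−ρ)) = 22.34·0.001325/(2·0.4616) = 0.03206 hr

Final: 0.03206 hr


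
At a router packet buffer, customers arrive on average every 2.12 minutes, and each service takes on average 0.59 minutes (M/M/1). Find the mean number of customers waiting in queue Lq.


λ = 60/2.12 = 28.3019 /hr
μ = 60/0.59 = 101.6949 /hr
ρ = λ/μ = 28.3019/101.6949 = 0.2783
Lq = ρ²/(1−ρ) = 0.07745/0.7217 = 0.1073

Final: 0.1073


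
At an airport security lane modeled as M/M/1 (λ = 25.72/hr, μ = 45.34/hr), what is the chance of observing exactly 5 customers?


ρ = 25.72/45.34 = 0.5673
P_n = (1−ρ)·ρ^n = (1 − 0.5673)·0.5673^5 = 0.4327·0.058742 = 0.025419

Final: 0.025419


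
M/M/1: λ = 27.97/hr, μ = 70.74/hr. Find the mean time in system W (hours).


W = 1/(μ−λ) = 1/(70.74 − 27.97) = 1/42.77 = 0.02338 hr

Final: 0.02338 hr


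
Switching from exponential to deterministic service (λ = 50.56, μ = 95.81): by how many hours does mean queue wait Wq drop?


ρ = 50.56/95.81 = 0.5277
Wq(M/M/1) = ρ/(μ−λ) = 0.5277/45.25 = 0.01166 hr
Wq(M/D/1) = ρ/(2(μ−λ)) = 0.005831 hr
Savings = 0.01166 − 0.005831 = 0.005831 hr

Final: 0.005831 hr


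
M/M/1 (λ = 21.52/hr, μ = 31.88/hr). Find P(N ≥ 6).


ρ = 21.52/31.88 = 0.6750
P(N ≥ n) = ρ^n = 0.6750^6 = 0.094611

Final: 0.094611


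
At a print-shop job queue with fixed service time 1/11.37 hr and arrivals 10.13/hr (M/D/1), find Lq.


ρ = 10.13/11.37 = 0.8909
M/D/1: Lq = ρ²/(2(1−ρ)) = 0.7938/(2·0.1091) = 3.63921

Final: 3.63921


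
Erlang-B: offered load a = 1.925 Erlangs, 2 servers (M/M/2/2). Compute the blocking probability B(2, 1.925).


B(c,a) = (a^c/c!) / Σ_{k=0}^{c} a^k/k!
a^2/2! = 1.852813
Σ terms (k=0..2): 1.00000 + 1.92500 + 1.85281 = 4.777813
B = 1.852813/4.777813 = 0.387795

Final: 0.387795


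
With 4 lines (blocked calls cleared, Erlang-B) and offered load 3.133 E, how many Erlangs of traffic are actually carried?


B(4,3.133) = 0.220810 (Erlang-B)
Carried load = a(1 − B) = 3.133·(1 − 0.220810) = 3.133·0.779190 = 2.4412 E

Final: 2.4412 Erlangs


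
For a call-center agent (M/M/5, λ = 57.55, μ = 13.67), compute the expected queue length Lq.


a = λ/μ = 4.2099; ρ = a/5 = 0.8420
P₀ = 0.009146
Lq = P₀·a^c·ρ / (c!·(1−ρ)²) = 0.009146·1322.46463·0.8420/(120·0.02497)
= 3.39900

Final: 3.39900


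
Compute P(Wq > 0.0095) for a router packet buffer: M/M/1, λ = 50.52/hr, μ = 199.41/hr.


ρ = 50.52/199.41 = 0.2533
P(Wq > t) = ρ·e^{−(μ−λ)t} = 0.2533·e^{−1.4145}
= 0.2533·0.243058 = 0.061578

Final: 0.061578


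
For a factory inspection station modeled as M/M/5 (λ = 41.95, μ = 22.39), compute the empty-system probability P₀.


a = λ/μ = 41.95/22.39 = 1.8736; ρ = a/c = 0.3747
Σ_{k=0}^{4} a^k/k! (terms k=0..4) = 1.00000 + 1.87360 + 1.75520 + 1.09618 + 0.51345 = 6.23843
Tail: a^5/(5!(1−ρ)) = 23.08816/(120·0.6253) = 0.30770
P₀ = 1/(6.23843 + 0.30770) = 1/6.54614 = 0.152762

Final: 0.152762


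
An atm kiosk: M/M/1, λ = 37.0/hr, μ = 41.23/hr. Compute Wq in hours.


ρ = 37.0/41.23 = 0.8974
Wq = ρ/(μ−λ) = 0.8974/(41.23 − 37.0) = 0.8974/4.23 = 0.2122 hr

Final: 0.2122 hr


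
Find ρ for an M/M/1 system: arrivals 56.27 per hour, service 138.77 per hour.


ρ = λ/μ = 56.27/138.77 = 0.4055

Final: 0.4055


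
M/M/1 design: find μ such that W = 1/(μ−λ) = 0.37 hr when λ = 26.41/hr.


W = 1/(μ−λ) ⇒ μ − λ = 1/W = 1/0.37 = 2.7027
μ = λ + 1/W = 26.41 + 2.7027 = 29.1127 per hr

Final: 29.1127 /hr


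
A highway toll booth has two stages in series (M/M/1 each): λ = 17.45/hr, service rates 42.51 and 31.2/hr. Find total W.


Each node sees arrival rate λ = 17.45/hr (tandem ⇒ throughput preserved).
W₁ = 1/(μ₁−λ) = 1/(42.51−17.45) = 0.03990 hr
W₂ = 1/(μ₂−λ) = 1/(31.2−17.45) = 0.07273 hr
W_total = W₁ + W₂ = 0.03990 + 0.07273 = 0.11263 hr

Final: 0.11263 hr


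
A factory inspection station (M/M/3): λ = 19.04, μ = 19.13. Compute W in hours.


a = 0.9953; ρ = 0.3318; P₀ = 0.365429
Lq = P₀·a^c·ρ/(c!(1−ρ)²) = 0.04461
Wq = Lq/λ = 0.04461/19.04 = 0.002343 hr
W = Wq + 1/μ = 0.002343 + 0.05227 = 0.05462 hr

Final: 0.05462 hr


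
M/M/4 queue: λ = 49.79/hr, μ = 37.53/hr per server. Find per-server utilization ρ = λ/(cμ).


ρ = λ/(cμ) = 49.79/(4·37.53) = 49.79/150.12 = 0.3317

Final: 0.3317


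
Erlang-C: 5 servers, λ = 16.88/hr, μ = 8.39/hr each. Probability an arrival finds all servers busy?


a = λ/μ = 2.0119; ρ = a/5 = 0.4024
P₀ = 0.132705 (from M/M/c formula)
C(c,a) = [a^c/(c!(1−ρ))]·P₀ = [32.96495/(120·0.5976)]·0.132705
= 0.45967·0.132705 = 0.061001

Final: 0.061001


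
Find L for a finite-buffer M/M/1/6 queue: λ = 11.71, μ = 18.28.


ρ = 11.71/18.28 = 0.6406
L = ρ[1 − (K+1)ρ^K + Kρ^(K+1)] / [(1−ρ)(1−ρ^(K+1))]
Numerator: 0.6406·(1 − 7·0.069101 + 6·0.044265) = 0.500869
Denominator: (0.3594)·(0.955735) = 0.343500
L = 0.500869/0.343500 = 1.4581

Final: 1.4581


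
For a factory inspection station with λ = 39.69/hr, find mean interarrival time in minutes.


Mean interarrival time = 1/λ = 1/39.69 hour = 0.02520 hour
In minutes: 0.02520 × 60 = 1.5117 min

Final: 1.5117 min


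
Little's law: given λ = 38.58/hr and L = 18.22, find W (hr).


W = L/λ = 18.22/38.58 = 0.4723 hr

Final: 0.4723 hr


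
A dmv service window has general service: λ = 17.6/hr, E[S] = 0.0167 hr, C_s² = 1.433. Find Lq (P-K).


ρ = λ·E[S] = 17.6·0.0167 = 0.2939
Lq = ρ²(1+C_s²)/(2(1−ρ)) = 0.08639·(1+1.433)/(2·0.7061)
= 0.08639·2.4330/1.4122 = 0.14884

Final: 0.14884


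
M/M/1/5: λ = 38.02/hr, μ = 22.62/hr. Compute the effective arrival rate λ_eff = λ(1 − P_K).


ρ = 1.6808; P_K = (1−ρ)ρ^5/(1−ρ^6) = 0.423847
λ_eff = λ(1 − P_K) = 38.02·(1 − 0.423847) = 38.02·0.576153 = 21.9053 /hr

Final: 21.9053 /hr


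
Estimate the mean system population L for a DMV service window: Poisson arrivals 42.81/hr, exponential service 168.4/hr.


ρ = λ/μ = 42.81/168.4 = 0.2542
L = ρ/(1−ρ) = 0.2542/(1 − 0.2542) = 0.2542/0.7458 = 0.3409

Final: 0.3409


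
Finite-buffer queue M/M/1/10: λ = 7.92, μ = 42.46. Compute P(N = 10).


ρ = λ/μ = 7.92/42.46 = 0.1865
P_K = (1−ρ)ρ^K/(1−ρ^(K+1)) = (0.8135·0.00000005099)/(1 − 0.000000009510)
= 0.00000004148/1.000000 = 0.00000004148

Final: 0.00000004148


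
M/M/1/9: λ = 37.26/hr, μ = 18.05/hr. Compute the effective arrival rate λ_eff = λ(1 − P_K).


ρ = 2.0643; P_K = (1−ρ)ρ^9/(1−ρ^10) = 0.515934
λ_eff = λ(1 − P_K) = 37.26·(1 − 0.515934) = 37.26·0.484066 = 18.0363 /hr

Final: 18.0363 /hr


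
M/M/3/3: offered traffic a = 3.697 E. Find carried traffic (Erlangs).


B(3,3.697) = 0.422084 (Erlang-B)
Carried load = a(1 − B) = 3.697·(1 − 0.422084) = 3.697·0.577916 = 2.1366 E

Final: 2.1366 Erlangs


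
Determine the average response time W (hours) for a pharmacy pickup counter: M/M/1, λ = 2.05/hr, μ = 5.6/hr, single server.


W = 1/(μ−λ) = 1/(5.6 − 2.05) = 1/3.55 = 0.2817 hr

Final: 0.2817 hr


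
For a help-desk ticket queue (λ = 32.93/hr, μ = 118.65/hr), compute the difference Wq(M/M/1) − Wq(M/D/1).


ρ = 32.93/118.65 = 0.2775
Wq(M/M/1) = ρ/(μ−λ) = 0.2775/85.72 = 0.003238 hr
Wq(M/D/1) = ρ/(2(μ−λ)) = 0.001619 hr
Savings = 0.003238 − 0.001619 = 0.001619 hr

Final: 0.001619 hr


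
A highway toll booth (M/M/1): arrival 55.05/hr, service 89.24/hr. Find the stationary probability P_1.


ρ = 55.05/89.24 = 0.6169
P_n = (1−ρ)·ρ^n = (1 − 0.6169)·0.6169^1 = 0.3831·0.616876 = 0.236340

Final: 0.236340


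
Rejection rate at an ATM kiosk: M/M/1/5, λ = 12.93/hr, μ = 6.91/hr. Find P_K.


ρ = λ/μ = 12.93/6.91 = 1.8712
P_K = (1−ρ)ρ^K/(1−ρ^(K+1)) = (-0.8712·22.940474)/(1 − 42.926242)
= -19.985768/-41.926242 = 0.476689

Final: 0.476689


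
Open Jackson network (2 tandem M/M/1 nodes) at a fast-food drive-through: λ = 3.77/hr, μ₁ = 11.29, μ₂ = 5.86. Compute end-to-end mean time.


Each node sees arrival rate λ = 3.77/hr (tandem ⇒ throughput preserved).
W₁ = 1/(μ₁−λ) = 1/(11.29−3.77) = 0.13298 hr
W₂ = 1/(μ₂−λ) = 1/(5.86−3.77) = 0.47847 hr
W_total = W₁ + W₂ = 0.13298 + 0.47847 = 0.61145 hr

Final: 0.61145 hr


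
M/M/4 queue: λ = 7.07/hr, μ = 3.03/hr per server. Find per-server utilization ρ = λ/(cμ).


ρ = λ/(cμ) = 7.07/(4·3.03) = 7.07/12.12 = 0.5833

Final: 0.5833


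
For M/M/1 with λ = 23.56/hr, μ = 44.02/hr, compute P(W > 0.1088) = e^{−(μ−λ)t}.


W ~ Exponential(μ−λ) for M/M/1.
μ − λ = 44.02 − 23.56 = 20.4600
P(W > t) = e^{−(μ−λ)t} = e^{−2.2260} = 0.107954

Final: 0.107954


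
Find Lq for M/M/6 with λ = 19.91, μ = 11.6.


a = λ/μ = 1.7164; ρ = a/6 = 0.2861
P₀ = 0.179612
Lq = P₀·a^c·ρ / (c!·(1−ρ)²) = 0.179612·25.56699·0.2861/(720·0.50971)
= 0.003580

Final: 0.003580


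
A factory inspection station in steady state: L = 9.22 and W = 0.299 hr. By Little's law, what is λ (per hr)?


λ = L/W = 9.22/0.299 = 30.8361 /hr

Final: 30.8361 /hr


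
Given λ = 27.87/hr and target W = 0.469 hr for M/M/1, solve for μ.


W = 1/(μ−λ) ⇒ μ − λ = 1/W = 1/0.469 = 2.1322
μ = λ + 1/W = 27.87 + 2.1322 = 30.0022 per hr

Final: 30.0022 /hr


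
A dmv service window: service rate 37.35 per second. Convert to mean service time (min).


Mean service time = 1/μ = 1/37.35 second = 0.02677 second
In minutes: 0.02677 × 0.0166667 = 0.0004462 min

Final: 0.0004462 min


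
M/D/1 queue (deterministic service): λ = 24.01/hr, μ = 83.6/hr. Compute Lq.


ρ = 24.01/83.6 = 0.2872
M/D/1: Lq = ρ²/(2(1−ρ)) = 0.08248/(2·0.7128) = 0.05786

Final: 0.05786


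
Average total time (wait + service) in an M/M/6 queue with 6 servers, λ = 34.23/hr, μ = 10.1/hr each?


a = 3.3891; ρ = 0.5649; P₀ = 0.032595
Lq = P₀·a^c·ρ/(c!(1−ρ)²) = 0.20464
Wq = Lq/λ = 0.20464/34.23 = 0.005978 hr
W = Wq + 1/μ = 0.005978 + 0.09901 = 0.10499 hr

Final: 0.10499 hr


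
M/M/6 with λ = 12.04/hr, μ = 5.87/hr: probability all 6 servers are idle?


a = λ/μ = 12.04/5.87 = 2.0511; ρ = a/c = 0.3419
Σ_{k=0}^{5} a^k/k! (terms k=0..5) = 1.00000 + 2.05111 + 2.10352 + 1.43818 + 0.73747 + 0.30252 = 7.63280
Tail: a^6/(6!(1−ρ)) = 74.46125/(720·0.6581) = 0.15714
P₀ = 1/(7.63280 + 0.15714) = 1/7.78994 = 0.128371

Final: 0.128371


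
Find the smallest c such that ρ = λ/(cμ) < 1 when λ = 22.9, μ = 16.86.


Stability requires cμ > λ ⇔ c > λ/μ.
λ/μ = 22.9/16.86 = 1.3582
Minimum integer c = ⌊1.3582⌋ + 1 = 2
Check: 2·16.86 = 33.72 > 22.9, while 1·16.86 = 16.86 ≤ 22.9

Final: 2 servers


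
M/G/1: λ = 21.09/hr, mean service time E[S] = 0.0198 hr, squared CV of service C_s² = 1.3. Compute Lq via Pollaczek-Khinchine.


ρ = λ·E[S] = 21.09·0.0198 = 0.4176
Lq = ρ²(1+C_s²)/(2(1−ρ)) = 0.1744·(1+1.3)/(2·0.5824)
= 0.1744·2.3000/1.1648 = 0.34431

Final: 0.34431


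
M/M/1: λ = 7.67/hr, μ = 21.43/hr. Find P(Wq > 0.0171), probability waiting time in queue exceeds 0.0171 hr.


ρ = 7.67/21.43 = 0.3579
P(Wq > t) = ρ·e^{−(μ−λ)t} = 0.3579·e^{−0.2353}
= 0.3579·0.790337 = 0.282869

Final: 0.282869


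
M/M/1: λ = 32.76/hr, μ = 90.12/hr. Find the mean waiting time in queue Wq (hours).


ρ = 32.76/90.12 = 0.3635
Wq = ρ/(μ−λ) = 0.3635/(90.12 − 32.76) = 0.3635/57.36 = 0.006337 hr

Final: 0.006337 hr


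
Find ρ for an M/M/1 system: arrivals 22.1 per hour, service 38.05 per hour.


ρ = λ/μ = 22.1/38.05 = 0.5808

Final: 0.5808


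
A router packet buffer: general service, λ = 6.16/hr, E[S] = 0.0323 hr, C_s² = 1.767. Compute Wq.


ρ = λ·E[S] = 6.16·0.0323 = 0.1990
E[S²] = E[S]²(1+C_s²) = 0.0323²·(1+1.767) = 0.002887
Wq = λ·E[S²]/(2(1−ρ)) = 6.16·0.002887/(2·0.8010) = 0.01110 hr

Final: 0.01110 hr


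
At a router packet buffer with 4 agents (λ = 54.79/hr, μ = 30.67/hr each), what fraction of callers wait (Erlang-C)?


a = λ/μ = 1.7864; ρ = a/4 = 0.4466
P₀ = 0.163957 (from M/M/c formula)
C(c,a) = [a^c/(c!(1−ρ))]·P₀ = [10.18474/(24·0.5534)]·0.163957
= 0.76684·0.163957 = 0.125730

Final: 0.125730


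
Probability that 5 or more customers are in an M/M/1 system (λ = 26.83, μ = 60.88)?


ρ = 26.83/60.88 = 0.4407
P(N ≥ n) = ρ^n = 0.4407^5 = 0.016624

Final: 0.016624


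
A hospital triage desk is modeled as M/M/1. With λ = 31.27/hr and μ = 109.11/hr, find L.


ρ = λ/μ = 31.27/109.11 = 0.2866
L = ρ/(1−ρ) = 0.2866/(1 − 0.2866) = 0.2866/0.7134 = 0.4017

Final: 0.4017


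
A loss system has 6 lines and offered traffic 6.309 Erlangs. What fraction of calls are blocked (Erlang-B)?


B(c,a) = (a^c/c!) / Σ_{k=0}^{c} a^k/k!
a^6/6! = 87.585188
Σ terms (k=0..6): 1.00000 + 6.30900 + 19.90174 + 41.85336 + 66.01321 + 83.29547 + 87.58519 = 305.957973
B = 87.585188/305.957973 = 0.286265

Final: 0.286265


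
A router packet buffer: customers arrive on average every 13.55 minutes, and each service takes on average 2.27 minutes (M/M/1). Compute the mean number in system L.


λ = 60/13.55 = 4.4280 /hr
μ = 60/2.27 = 26.4317 /hr
ρ = λ/μ = 4.4280/26.4317 = 0.1675
L = ρ/(1−ρ) = 0.1675/0.8325 = 0.2012

Final: 0.2012


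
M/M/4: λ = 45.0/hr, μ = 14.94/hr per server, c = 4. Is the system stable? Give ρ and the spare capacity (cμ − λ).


Total capacity cμ = 4·14.94 = 59.76/hr
ρ = λ/(cμ) = 45.0/59.76 = 0.7530
Stable ⇔ ρ < 1: YES
Spare capacity = cμ − λ = 59.76 − 45.0 = 14.76/hr

Final: ρ = 0.7530; stable; margin = 14.76/hr


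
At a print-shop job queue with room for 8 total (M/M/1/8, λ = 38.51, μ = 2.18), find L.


ρ = 38.51/2.18 = 17.6651
L = ρ[1 − (K+1)ρ^K + Kρ^(K+1)] / [(1−ρ)(1−ρ^(K+1))]
Numerator: 17.6651·(1 − 9·9482791465.040112 + 8·167514816201.236084) = 22165744899746.359375
Denominator: (-16.6651)·(-167514816200.236084) = 2791657464474.576172
L = 22165744899746.359375/2791657464474.576172 = 7.9400

Final: 7.9400


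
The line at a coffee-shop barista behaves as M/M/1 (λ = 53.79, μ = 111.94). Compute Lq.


ρ = 53.79/111.94 = 0.4805
Lq = ρ²/(1−ρ) = 0.2309/0.5195 = 0.4445

Final: 0.4445


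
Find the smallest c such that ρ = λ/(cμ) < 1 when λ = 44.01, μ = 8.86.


Stability requires cμ > λ ⇔ c > λ/μ.
λ/μ = 44.01/8.86 = 4.9673
Minimum integer c = ⌊4.9673⌋ + 1 = 5
Check: 5·8.86 = 44.30 > 44.01, while 4·8.86 = 35.44 ≤ 44.01

Final: 5 servers


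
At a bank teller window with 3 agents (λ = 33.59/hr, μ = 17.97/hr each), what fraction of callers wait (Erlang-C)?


a = λ/μ = 1.8692; ρ = a/3 = 0.6231
P₀ = 0.133260 (from M/M/c formula)
C(c,a) = [a^c/(c!(1−ρ))]·P₀ = [6.53109/(6·0.3769)]·0.133260
= 2.88789·0.133260 = 0.384840

Final: 0.384840


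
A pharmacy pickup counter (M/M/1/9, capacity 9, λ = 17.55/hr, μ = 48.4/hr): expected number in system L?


ρ = 17.55/48.4 = 0.3626
L = ρ[1 − (K+1)ρ^K + Kρ^(K+1)] / [(1−ρ)(1−ρ^(K+1))]
Numerator: 0.3626·(1 − 10·0.0001084 + 9·0.00003929) = 0.362339
Denominator: (0.6374)·(0.999961) = 0.637372
L = 0.362339/0.637372 = 0.5685

Final: 0.5685


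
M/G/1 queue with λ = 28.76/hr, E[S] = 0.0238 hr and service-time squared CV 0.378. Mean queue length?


ρ = λ·E[S] = 28.76·0.0238 = 0.6845
Lq = ρ²(1+C_s²)/(2(1−ρ)) = 0.4685·(1+0.378)/(2·0.3155)
= 0.4685·1.3780/0.6310 = 1.02314

Final: 1.02314


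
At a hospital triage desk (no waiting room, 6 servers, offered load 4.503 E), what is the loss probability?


B(c,a) = (a^c/c!) / Σ_{k=0}^{c} a^k/k!
a^6/6! = 11.579217
Σ terms (k=0..6): 1.00000 + 4.50300 + 10.13850 + 15.21790 + 17.13155 + 15.42867 + 11.57922 = 74.998832
B = 11.579217/74.998832 = 0.154392

Final: 0.154392


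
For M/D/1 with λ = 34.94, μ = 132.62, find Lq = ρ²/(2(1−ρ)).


ρ = 34.94/132.62 = 0.2635
M/D/1: Lq = ρ²/(2(1−ρ)) = 0.06941/(2·0.7365) = 0.04712

Final: 0.04712


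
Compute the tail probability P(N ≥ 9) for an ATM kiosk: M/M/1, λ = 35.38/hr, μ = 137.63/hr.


ρ = 35.38/137.63 = 0.2571
P(N ≥ n) = ρ^n = 0.2571^9 = 0.000004902

Final: 0.000004902


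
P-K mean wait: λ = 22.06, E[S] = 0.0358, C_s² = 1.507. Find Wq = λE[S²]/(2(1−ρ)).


ρ = λ·E[S] = 22.06·0.0358 = 0.7897
E[S²] = E[S]²(1+C_s²) = 0.0358²·(1+1.507) = 0.003213
Wq = λ·E[S²]/(2(1−ρ)) = 22.06·0.003213/(2·0.2103) = 0.16856 hr

Final: 0.16856 hr


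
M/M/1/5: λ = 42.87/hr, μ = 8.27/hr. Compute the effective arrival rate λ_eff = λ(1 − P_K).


ρ = 5.1838; P_K = (1−ρ)ρ^5/(1−ρ^6) = 0.807133
λ_eff = λ(1 − P_K) = 42.87·(1 − 0.807133) = 42.87·0.192867 = 8.2682 /hr

Final: 8.2682 /hr


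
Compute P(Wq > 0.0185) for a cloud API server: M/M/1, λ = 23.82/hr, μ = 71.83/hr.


ρ = 23.82/71.83 = 0.3316
P(Wq > t) = ρ·e^{−(μ−λ)t} = 0.3316·e^{−0.8882}
= 0.3316·0.411402 = 0.136428

Final: 0.136428


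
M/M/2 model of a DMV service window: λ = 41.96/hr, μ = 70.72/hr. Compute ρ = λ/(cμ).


ρ = λ/(cμ) = 41.96/(2·70.72) = 41.96/141.44 = 0.2967

Final: 0.2967


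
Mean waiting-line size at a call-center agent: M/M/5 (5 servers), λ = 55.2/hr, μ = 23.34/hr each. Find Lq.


a = λ/μ = 2.3650; ρ = a/5 = 0.4730
P₀ = 0.092250
Lq = P₀·a^c·ρ / (c!·(1−ρ)²) = 0.092250·73.99308·0.4730/(120·0.27772)
= 0.09688

Final: 0.09688


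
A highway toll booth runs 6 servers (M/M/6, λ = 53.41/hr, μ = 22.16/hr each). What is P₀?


a = λ/μ = 53.41/22.16 = 2.4102; ρ = a/c = 0.4017
Σ_{k=0}^{5} a^k/k! (terms k=0..5) = 1.00000 + 2.41020 + 2.90453 + 2.33350 + 1.40605 + 0.67777 = 10.73204
Tail: a^6/(6!(1−ρ)) = 196.02747/(720·0.5983) = 0.45506
P₀ = 1/(10.73204 + 0.45506) = 1/11.18710 = 0.089389

Final: 0.089389


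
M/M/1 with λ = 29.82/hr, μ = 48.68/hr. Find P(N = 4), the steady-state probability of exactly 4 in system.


ρ = 29.82/48.68 = 0.6126
P_n = (1−ρ)·ρ^n = (1 − 0.6126)·0.6126^4 = 0.3874·0.140808 = 0.054553

Final: 0.054553


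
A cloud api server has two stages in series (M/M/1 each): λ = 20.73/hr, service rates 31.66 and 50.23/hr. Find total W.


Each node sees arrival rate λ = 20.73/hr (tandem ⇒ throughput preserved).
W₁ = 1/(μ₁−λ) = 1/(31.66−20.73) = 0.09149 hr
W₂ = 1/(μ₂−λ) = 1/(50.23−20.73) = 0.03390 hr
W_total = W₁ + W₂ = 0.09149 + 0.03390 = 0.12539 hr

Final: 0.12539 hr


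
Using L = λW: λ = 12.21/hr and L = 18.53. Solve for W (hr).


W = L/λ = 18.53/12.21 = 1.5176 hr

Final: 1.5176 hr


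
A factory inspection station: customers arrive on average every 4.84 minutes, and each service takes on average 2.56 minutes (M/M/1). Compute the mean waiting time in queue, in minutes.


λ = 60/4.84 = 12.3967 /hr
μ = 60/2.56 = 23.4375 /hr
ρ = λ/μ = 12.3967/23.4375 = 0.5289
Wq = ρ/(μ−λ) = 0.5289/(23.4375−12.3967) = 0.04791 hr
In minutes: 0.04791·60 = 2.874 min

Final: 2.874 min


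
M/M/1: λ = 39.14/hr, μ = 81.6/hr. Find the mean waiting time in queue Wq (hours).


ρ = 39.14/81.6 = 0.4797
Wq = ρ/(μ−λ) = 0.4797/(81.6 − 39.14) = 0.4797/42.46 = 0.01130 hr

Final: 0.01130 hr


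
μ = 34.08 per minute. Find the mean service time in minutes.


Mean service time = 1/μ = 1/34.08 minute = 0.02934 minute
In minutes: 0.02934 × 1 = 0.02934 min

Final: 0.02934 min


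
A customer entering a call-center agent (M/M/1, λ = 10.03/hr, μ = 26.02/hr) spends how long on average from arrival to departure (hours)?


W = 1/(μ−λ) = 1/(26.02 − 10.03) = 1/15.99 = 0.06254 hr

Final: 0.06254 hr


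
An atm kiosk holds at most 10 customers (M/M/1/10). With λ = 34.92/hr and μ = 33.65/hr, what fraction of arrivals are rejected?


ρ = λ/μ = 34.92/33.65 = 1.0377
P_K = (1−ρ)ρ^K/(1−ρ^(K+1)) = (-0.03774·1.448411)/(1 − 1.503076)
= -0.054665/-0.503076 = 0.108662

Final: 0.108662


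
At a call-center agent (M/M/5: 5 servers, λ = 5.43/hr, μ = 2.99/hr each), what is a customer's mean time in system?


a = 1.8161; ρ = 0.3632; P₀ = 0.161942
Lq = P₀·a^c·ρ/(c!(1−ρ)²) = 0.02388
Wq = Lq/λ = 0.02388/5.43 = 0.004397 hr
W = Wq + 1/μ = 0.004397 + 0.33445 = 0.33885 hr

Final: 0.33885 hr


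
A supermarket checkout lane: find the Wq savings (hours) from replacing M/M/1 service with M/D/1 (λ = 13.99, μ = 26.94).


ρ = 13.99/26.94 = 0.5193
Wq(M/M/1) = ρ/(μ−λ) = 0.5193/12.95 = 0.04010 hr
Wq(M/D/1) = ρ/(2(μ−λ)) = 0.02005 hr
Savings = 0.04010 − 0.02005 = 0.02005 hr

Final: 0.02005 hr


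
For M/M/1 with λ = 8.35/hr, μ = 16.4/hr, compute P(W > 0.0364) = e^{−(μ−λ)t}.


W ~ Exponential(μ−λ) for M/M/1.
μ − λ = 16.4 − 8.35 = 8.0500
P(W > t) = e^{−(μ−λ)t} = e^{−0.2930} = 0.746007

Final: 0.746007


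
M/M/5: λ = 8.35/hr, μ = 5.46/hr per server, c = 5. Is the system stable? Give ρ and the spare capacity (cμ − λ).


Total capacity cμ = 5·5.46 = 27.30/hr
ρ = λ/(cμ) = 8.35/27.30 = 0.3059
Stable ⇔ ρ < 1: YES
Spare capacity = cμ − λ = 27.30 − 8.35 = 18.95/hr

Final: ρ = 0.3059; stable; margin = 18.95/hr


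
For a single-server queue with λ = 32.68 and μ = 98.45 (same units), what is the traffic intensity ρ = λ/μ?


ρ = λ/μ = 32.68/98.45 = 0.3319

Final: 0.3319


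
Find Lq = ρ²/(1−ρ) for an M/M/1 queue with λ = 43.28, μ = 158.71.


ρ = 43.28/158.71 = 0.2727
Lq = ρ²/(1−ρ) = 0.07436/0.7273 = 0.1022

Final: 0.1022


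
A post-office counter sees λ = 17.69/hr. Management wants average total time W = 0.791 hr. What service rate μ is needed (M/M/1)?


W = 1/(μ−λ) ⇒ μ − λ = 1/W = 1/0.791 = 1.2642
μ = λ + 1/W = 17.69 + 1.2642 = 18.9542 per hr

Final: 18.9542 /hr


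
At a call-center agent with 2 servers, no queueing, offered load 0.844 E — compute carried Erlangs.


B(2,0.844) = 0.161882 (Erlang-B)
Carried load = a(1 − B) = 0.844·(1 − 0.161882) = 0.844·0.838118 = 0.7074 E

Final: 0.7074 Erlangs


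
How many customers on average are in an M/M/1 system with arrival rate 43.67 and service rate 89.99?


ρ = λ/μ = 43.67/89.99 = 0.4853
L = ρ/(1−ρ) = 0.4853/(1 − 0.4853) = 0.4853/0.5147 = 0.9428

Final: 0.9428


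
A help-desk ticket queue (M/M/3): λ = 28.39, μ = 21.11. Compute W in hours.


a = 1.3449; ρ = 0.4483; P₀ = 0.251005
Lq = P₀·a^c·ρ/(c!(1−ρ)²) = 0.14986
Wq = Lq/λ = 0.14986/28.39 = 0.005279 hr
W = Wq + 1/μ = 0.005279 + 0.04737 = 0.05265 hr

Final: 0.05265 hr


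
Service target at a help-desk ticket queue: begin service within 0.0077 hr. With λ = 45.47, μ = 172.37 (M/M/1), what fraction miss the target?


ρ = 45.47/172.37 = 0.2638
P(Wq > t) = ρ·e^{−(μ−λ)t} = 0.2638·e^{−0.9771}
= 0.2638·0.376390 = 0.099289

Final: 0.099289


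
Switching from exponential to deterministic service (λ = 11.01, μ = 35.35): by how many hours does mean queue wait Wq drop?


ρ = 11.01/35.35 = 0.3115
Wq(M/M/1) = ρ/(μ−λ) = 0.3115/24.34 = 0.01280 hr
Wq(M/D/1) = ρ/(2(μ−λ)) = 0.006398 hr
Savings = 0.01280 − 0.006398 = 0.006398 hr

Final: 0.006398 hr


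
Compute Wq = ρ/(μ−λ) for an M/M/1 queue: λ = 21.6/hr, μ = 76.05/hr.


ρ = 21.6/76.05 = 0.2840
Wq = ρ/(μ−λ) = 0.2840/(76.05 − 21.6) = 0.2840/54.45 = 0.005216 hr

Final: 0.005216 hr


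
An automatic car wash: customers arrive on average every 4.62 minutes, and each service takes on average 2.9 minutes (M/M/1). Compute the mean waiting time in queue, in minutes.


λ = 60/4.62 = 12.9870 /hr
μ = 60/2.9 = 20.6897 /hr
ρ = λ/μ = 12.9870/20.6897 = 0.6277
Wq = ρ/(μ−λ) = 0.6277/(20.6897−12.9870) = 0.08149 hr
In minutes: 0.08149·60 = 4.890 min

Final: 4.890 min


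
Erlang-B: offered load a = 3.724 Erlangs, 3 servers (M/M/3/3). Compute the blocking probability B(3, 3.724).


B(c,a) = (a^c/c!) / Σ_{k=0}^{c} a^k/k!
a^3/3! = 8.607515
Σ terms (k=0..3): 1.00000 + 3.72400 + 6.93409 + 8.60751 = 20.265603
B = 8.607515/20.265603 = 0.424735

Final: 0.424735


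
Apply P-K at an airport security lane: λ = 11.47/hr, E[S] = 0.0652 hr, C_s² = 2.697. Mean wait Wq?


ρ = λ·E[S] = 11.47·0.0652 = 0.7478
E[S²] = E[S]²(1+C_s²) = 0.0652²·(1+2.697) = 0.015716
Wq = λ·E[S²]/(2(1−ρ)) = 11.47·0.015716/(2·0.2522) = 0.35744 hr

Final: 0.35744 hr


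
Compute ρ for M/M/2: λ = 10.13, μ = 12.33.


ρ = λ/(cμ) = 10.13/(2·12.33) = 10.13/24.66 = 0.4108

Final: 0.4108


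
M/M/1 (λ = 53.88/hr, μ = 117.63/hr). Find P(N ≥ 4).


ρ = 53.88/117.63 = 0.4580
P(N ≥ n) = ρ^n = 0.4580^4 = 0.044019

Final: 0.044019


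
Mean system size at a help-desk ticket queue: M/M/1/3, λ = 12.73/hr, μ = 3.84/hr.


ρ = 12.73/3.84 = 3.3151
L = ρ[1 − (K+1)ρ^K + Kρ^(K+1)] / [(1−ρ)(1−ρ^(K+1))]
Numerator: 3.3151·(1 − 4·36.432715 + 3·120.778246) = 721.379518
Denominator: (-2.3151)·(-119.778246) = 277.299116
L = 721.379518/277.299116 = 2.6014

Final: 2.6014


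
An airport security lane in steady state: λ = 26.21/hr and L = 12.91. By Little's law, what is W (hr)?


W = L/λ = 12.91/26.21 = 0.4926 hr

Final: 0.4926 hr


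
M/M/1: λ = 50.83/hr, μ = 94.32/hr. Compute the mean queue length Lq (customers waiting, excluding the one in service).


ρ = 50.83/94.32 = 0.5389
Lq = ρ²/(1−ρ) = 0.2904/0.4611 = 0.6299

Final: 0.6299
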